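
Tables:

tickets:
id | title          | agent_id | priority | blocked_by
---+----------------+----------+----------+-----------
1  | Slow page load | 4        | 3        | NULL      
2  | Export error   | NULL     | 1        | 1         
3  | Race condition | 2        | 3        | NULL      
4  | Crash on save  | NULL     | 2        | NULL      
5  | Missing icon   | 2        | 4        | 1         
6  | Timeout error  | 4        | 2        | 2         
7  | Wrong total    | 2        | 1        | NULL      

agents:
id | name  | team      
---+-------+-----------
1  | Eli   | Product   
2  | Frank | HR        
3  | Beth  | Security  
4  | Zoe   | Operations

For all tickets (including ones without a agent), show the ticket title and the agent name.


LEFT JOIN keeps every row from tickets (the left table); where agent_id has no match in agents, the agent columns become NULL. Walk through each ticket:
  - ticket 1 (Slow page load): agent_id=4 -> matches Zoe
  - ticket 2 (Export error): agent_id=NULL, no match -> kept with NULL
  - ticket 3 (Race condition): agent_id=2 -> matches Frank
  - ticket 4 (Crash on save): agent_id=NULL, no match -> kept with NULL
  - ticket 5 (Missing icon): agent_id=2 -> matches Frank
  - ticket 6 (Timeout error): agent_id=4 -> matches Zoe
  - ticket 7 (Wrong total): agent_id=2 -> matches Frank
All 7 rows appear; 2 have NULL agent.

SQL:
SELECT a.title, b.name AS agent
FROM tickets a
LEFT JOIN agents b ON a.agent_id = b.id

Result:
title          | agent
---------------+------
Slow page load | Zoe  
Export error   | NULL 
Race condition | Frank
Crash on save  | NULL 
Missing icon   | Frank
Timeout error  | Zoe  
Wrong total    | Frank


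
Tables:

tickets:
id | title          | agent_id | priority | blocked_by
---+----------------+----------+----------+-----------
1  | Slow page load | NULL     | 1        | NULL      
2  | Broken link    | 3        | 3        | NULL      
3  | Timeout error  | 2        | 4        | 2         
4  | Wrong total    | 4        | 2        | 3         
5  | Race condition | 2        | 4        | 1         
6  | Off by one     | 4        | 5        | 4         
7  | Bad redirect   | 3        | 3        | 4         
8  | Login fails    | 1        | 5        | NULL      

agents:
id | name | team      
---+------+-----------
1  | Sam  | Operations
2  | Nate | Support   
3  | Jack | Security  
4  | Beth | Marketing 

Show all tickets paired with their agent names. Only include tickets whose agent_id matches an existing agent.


INNER JOIN keeps only tickets rows whose agent_id matches an id in agents. Walk through each ticket:
  - ticket 1 (Slow page load): agent_id=NULL, no match -> dropped
  - ticket 2 (Broken link): agent_id=3 -> matches Jack
  - ticket 3 (Timeout error): agent_id=2 -> matches Nate
  - ticket 4 (Wrong total): agent_id=4 -> matches Beth
  - ticket 5 (Race condition): agent_id=2 -> matches Nate
  - ticket 6 (Off by one): agent_id=4 -> matches Beth
  - ticket 7 (Bad redirect): agent_id=3 -> matches Jack
  - ticket 8 (Login fails): agent_id=1 -> matches Sam
So 1 of 8 rows is dropped.

SQL:
SELECT a.title, b.name AS agent
FROM tickets a
INNER JOIN agents b ON a.agent_id = b.id

Result:
title          | agent
---------------+------
Broken link    | Jack 
Timeout error  | Nate 
Wrong total    | Beth 
Race condition | Nate 
Off by one     | Beth 
Bad redirect   | Jack 
Login fails    | Sam  


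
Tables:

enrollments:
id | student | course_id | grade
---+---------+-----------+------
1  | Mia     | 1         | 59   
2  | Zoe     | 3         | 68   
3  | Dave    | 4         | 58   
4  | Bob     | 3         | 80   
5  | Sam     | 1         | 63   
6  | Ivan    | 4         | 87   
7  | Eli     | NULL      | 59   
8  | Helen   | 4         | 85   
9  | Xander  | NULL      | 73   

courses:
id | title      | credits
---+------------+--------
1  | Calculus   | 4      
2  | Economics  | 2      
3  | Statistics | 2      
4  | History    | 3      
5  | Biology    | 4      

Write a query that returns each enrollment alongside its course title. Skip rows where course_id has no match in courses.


INNER JOIN keeps only enrollments rows whose course_id matches an id in courses. Walk through each enrollment:
  - enrollment 1 (Mia): course_id=1 -> matches Calculus
  - enrollment 2 (Zoe): course_id=3 -> matches Statistics
  - enrollment 3 (Dave): course_id=4 -> matches History
  - enrollment 4 (Bob): course_id=3 -> matches Statistics
  - enrollment 5 (Sam): course_id=1 -> matches Calculus
  - enrollment 6 (Ivan): course_id=4 -> matches History
  - enrollment 7 (Eli): course_id=NULL, no match -> dropped
  - enrollment 8 (Helen): course_id=4 -> matches History
  - enrollment 9 (Xander): course_id=NULL, no match -> dropped
So 2 of 9 rows are dropped.

SQL:
SELECT a.student, b.title AS course
FROM enrollments a
INNER JOIN courses b ON a.course_id = b.id

Result:
student | course    
--------+-----------
Mia     | Calculus  
Zoe     | Statistics
Dave    | History   
Bob     | Statistics
Sam     | Calculus  
Ivan    | History   
Helen   | History   


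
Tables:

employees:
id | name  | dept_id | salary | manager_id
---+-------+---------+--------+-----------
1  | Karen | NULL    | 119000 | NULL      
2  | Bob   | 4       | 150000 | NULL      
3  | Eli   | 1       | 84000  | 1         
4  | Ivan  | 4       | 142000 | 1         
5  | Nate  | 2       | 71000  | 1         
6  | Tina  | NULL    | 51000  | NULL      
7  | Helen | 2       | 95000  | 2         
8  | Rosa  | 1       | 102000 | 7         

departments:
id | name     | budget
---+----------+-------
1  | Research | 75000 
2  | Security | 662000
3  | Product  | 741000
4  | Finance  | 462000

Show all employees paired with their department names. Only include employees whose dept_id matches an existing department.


INNER JOIN keeps only employees rows whose dept_id matches an id in departments. Walk through each employee:
  - employee 1 (Karen): dept_id=NULL, no match -> dropped
  - employee 2 (Bob): dept_id=4 -> matches Finance
  - employee 3 (Eli): dept_id=1 -> matches Research
  - employee 4 (Ivan): dept_id=4 -> matches Finance
  - employee 5 (Nate): dept_id=2 -> matches Security
  - employee 6 (Tina): dept_id=NULL, no match -> dropped
  - employee 7 (Helen): dept_id=2 -> matches Security
  - employee 8 (Rosa): dept_id=1 -> matches Research
So 2 of 8 rows are dropped.

SQL:
SELECT a.name, b.name AS department
FROM employees a
INNER JOIN departments b ON a.dept_id = b.id

Result:
name  | department
------+-----------
Bob   | Finance   
Eli   | Research  
Ivan  | Finance   
Nate  | Security  
Helen | Security  
Rosa  | Research  


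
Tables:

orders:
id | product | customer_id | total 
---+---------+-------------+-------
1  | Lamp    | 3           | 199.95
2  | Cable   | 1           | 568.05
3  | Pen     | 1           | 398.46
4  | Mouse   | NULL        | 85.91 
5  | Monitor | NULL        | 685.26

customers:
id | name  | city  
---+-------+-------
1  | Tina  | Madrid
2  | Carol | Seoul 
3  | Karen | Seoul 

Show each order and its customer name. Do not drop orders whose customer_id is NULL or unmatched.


LEFT JOIN keeps every row from orders (the left table); where customer_id has no match in customers, the customer columns become NULL. Walk through each order:
  - order 1 (Lamp): customer_id=3 -> matches Karen
  - order 2 (Cable): customer_id=1 -> matches Tina
  - order 3 (Pen): customer_id=1 -> matches Tina
  - order 4 (Mouse): customer_id=NULL, no match -> kept with NULL
  - order 5 (Monitor): customer_id=NULL, no match -> kept with NULL
All 5 rows appear; 2 have NULL customer.

SQL:
SELECT a.product, b.name AS customer
FROM orders a
LEFT JOIN customers b ON a.customer_id = b.id

Result:
product | customer
--------+---------
Lamp    | Karen   
Cable   | Tina    
Pen     | Tina    
Mouse   | NULL    
Monitor | NULL    


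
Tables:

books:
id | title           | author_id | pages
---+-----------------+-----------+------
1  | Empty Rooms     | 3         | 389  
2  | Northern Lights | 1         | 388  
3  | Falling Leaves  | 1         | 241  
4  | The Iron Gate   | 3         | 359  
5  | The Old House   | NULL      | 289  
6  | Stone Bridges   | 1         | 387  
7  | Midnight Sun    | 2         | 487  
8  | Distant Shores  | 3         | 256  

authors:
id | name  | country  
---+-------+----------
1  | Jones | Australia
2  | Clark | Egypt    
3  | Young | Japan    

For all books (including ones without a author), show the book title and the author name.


LEFT JOIN keeps every row from books (the left table); where author_id has no match in authors, the author columns become NULL. Walk through each book:
  - book 1 (Empty Rooms): author_id=3 -> matches Young
  - book 2 (Northern Lights): author_id=1 -> matches Jones
  - book 3 (Falling Leaves): author_id=1 -> matches Jones
  - book 4 (The Iron Gate): author_id=3 -> matches Young
  - book 5 (The Old House): author_id=NULL, no match -> kept with NULL
  - book 6 (Stone Bridges): author_id=1 -> matches Jones
  - book 7 (Midnight Sun): author_id=2 -> matches Clark
  - book 8 (Distant Shores): author_id=3 -> matches Young
All 8 rows appear; 1 has NULL author.

SQL:
SELECT a.title, b.name AS author
FROM books a
LEFT JOIN authors b ON a.author_id = b.id

Result:
title           | author
----------------+-------
Empty Rooms     | Young 
Northern Lights | Jones 
Falling Leaves  | Jones 
The Iron Gate   | Young 
The Old House   | NULL  
Stone Bridges   | Jones 
Midnight Sun    | Clark 
Distant Shores  | Young 


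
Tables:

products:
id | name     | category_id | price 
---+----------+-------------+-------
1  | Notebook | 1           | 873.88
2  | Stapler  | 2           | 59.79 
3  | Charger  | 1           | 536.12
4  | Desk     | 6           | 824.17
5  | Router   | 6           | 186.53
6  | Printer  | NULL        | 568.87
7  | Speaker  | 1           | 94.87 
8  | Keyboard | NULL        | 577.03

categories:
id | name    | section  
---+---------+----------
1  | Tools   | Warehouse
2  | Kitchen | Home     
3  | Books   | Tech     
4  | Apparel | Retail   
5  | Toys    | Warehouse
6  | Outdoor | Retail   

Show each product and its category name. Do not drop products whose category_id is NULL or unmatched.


LEFT JOIN keeps every row from products (the left table); where category_id has no match in categories, the category columns become NULL. Walk through each product:
  - product 1 (Notebook): category_id=1 -> matches Tools
  - product 2 (Stapler): category_id=2 -> matches Kitchen
  - product 3 (Charger): category_id=1 -> matches Tools
  - product 4 (Desk): category_id=6 -> matches Outdoor
  - product 5 (Router): category_id=6 -> matches Outdoor
  - product 6 (Printer): category_id=NULL, no match -> kept with NULL
  - product 7 (Speaker): category_id=1 -> matches Tools
  - product 8 (Keyboard): category_id=NULL, no match -> kept with NULL
All 8 rows appear; 2 have NULL category.

SQL:
SELECT a.name, b.name AS category
FROM products a
LEFT JOIN categories b ON a.category_id = b.id

Result:
name     | category
---------+---------
Notebook | Tools   
Stapler  | Kitchen 
Charger  | Tools   
Desk     | Outdoor 
Router   | Outdoor 
Printer  | NULL    
Speaker  | Tools   
Keyboard | NULL    


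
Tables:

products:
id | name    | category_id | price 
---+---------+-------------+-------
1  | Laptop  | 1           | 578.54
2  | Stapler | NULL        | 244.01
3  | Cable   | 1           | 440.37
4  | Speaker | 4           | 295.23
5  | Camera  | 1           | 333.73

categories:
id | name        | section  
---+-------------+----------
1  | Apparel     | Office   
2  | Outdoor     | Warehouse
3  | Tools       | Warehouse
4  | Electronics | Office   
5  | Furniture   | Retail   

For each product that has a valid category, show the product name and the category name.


INNER JOIN keeps only products rows whose category_id matches an id in categories. Walk through each product:
  - product 1 (Laptop): category_id=1 -> matches Apparel
  - product 2 (Stapler): category_id=NULL, no match -> dropped
  - product 3 (Cable): category_id=1 -> matches Apparel
  - product 4 (Speaker): category_id=4 -> matches Electronics
  - product 5 (Camera): category_id=1 -> matches Apparel
So 1 of 5 rows is dropped.

SQL:
SELECT a.name, b.name AS category
FROM products a
INNER JOIN categories b ON a.category_id = b.id

Result:
name    | category   
--------+------------
Laptop  | Apparel    
Cable   | Apparel    
Speaker | Electronics
Camera  | Apparel    


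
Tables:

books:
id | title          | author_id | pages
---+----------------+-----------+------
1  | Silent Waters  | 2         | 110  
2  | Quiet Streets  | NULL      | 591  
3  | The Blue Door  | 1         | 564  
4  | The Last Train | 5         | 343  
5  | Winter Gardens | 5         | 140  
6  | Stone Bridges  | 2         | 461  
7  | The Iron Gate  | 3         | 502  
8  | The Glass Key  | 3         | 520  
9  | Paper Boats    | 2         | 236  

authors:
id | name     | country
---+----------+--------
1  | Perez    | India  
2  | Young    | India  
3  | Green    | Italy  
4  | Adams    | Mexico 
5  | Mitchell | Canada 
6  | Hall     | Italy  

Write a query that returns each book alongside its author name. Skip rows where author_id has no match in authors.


INNER JOIN keeps only books rows whose author_id matches an id in authors. Walk through each book:
  - book 1 (Silent Waters): author_id=2 -> matches Young
  - book 2 (Quiet Streets): author_id=NULL, no match -> dropped
  - book 3 (The Blue Door): author_id=1 -> matches Perez
  - book 4 (The Last Train): author_id=5 -> matches Mitchell
  - book 5 (Winter Gardens): author_id=5 -> matches Mitchell
  - book 6 (Stone Bridges): author_id=2 -> matches Young
  - book 7 (The Iron Gate): author_id=3 -> matches Green
  - book 8 (The Glass Key): author_id=3 -> matches Green
  - book 9 (Paper Boats): author_id=2 -> matches Young
So 1 of 9 rows is dropped.

SQL:
SELECT a.title, b.name AS author
FROM books a
INNER JOIN authors b ON a.author_id = b.id

Result:
title          | author  
---------------+---------
Silent Waters  | Young   
The Blue Door  | Perez   
The Last Train | Mitchell
Winter Gardens | Mitchell
Stone Bridges  | Young   
The Iron Gate  | Green   
The Glass Key  | Green   
Paper Boats    | Young   


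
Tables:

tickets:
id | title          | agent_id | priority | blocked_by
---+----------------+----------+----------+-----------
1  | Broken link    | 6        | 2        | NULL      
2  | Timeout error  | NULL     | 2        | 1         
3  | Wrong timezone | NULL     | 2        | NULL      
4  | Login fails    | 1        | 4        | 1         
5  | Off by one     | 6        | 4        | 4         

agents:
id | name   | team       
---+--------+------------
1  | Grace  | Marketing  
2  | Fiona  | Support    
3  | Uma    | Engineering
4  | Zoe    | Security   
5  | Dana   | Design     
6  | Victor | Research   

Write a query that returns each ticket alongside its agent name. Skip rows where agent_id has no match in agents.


INNER JOIN keeps only tickets rows whose agent_id matches an id in agents. Walk through each ticket:
  - ticket 1 (Broken link): agent_id=6 -> matches Victor
  - ticket 2 (Timeout error): agent_id=NULL, no match -> dropped
  - ticket 3 (Wrong timezone): agent_id=NULL, no match -> dropped
  - ticket 4 (Login fails): agent_id=1 -> matches Grace
  - ticket 5 (Off by one): agent_id=6 -> matches Victor
So 2 of 5 rows are dropped.

SQL:
SELECT a.title, b.name AS agent
FROM tickets a
INNER JOIN agents b ON a.agent_id = b.id

Result:
title       | agent 
------------+-------
Broken link | Victor
Login fails | Grace 
Off by one  | Victor


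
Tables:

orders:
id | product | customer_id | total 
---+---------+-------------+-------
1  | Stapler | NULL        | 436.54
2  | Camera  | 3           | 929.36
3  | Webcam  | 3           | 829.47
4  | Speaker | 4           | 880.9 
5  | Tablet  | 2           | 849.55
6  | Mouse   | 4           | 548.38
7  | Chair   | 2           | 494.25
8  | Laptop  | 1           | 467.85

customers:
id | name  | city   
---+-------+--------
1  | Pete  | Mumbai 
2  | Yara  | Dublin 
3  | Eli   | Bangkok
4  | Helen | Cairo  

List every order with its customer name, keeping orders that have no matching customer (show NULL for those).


LEFT JOIN keeps every row from orders (the left table); where customer_id has no match in customers, the customer columns become NULL. Walk through each order:
  - order 1 (Stapler): customer_id=NULL, no match -> kept with NULL
  - order 2 (Camera): customer_id=3 -> matches Eli
  - order 3 (Webcam): customer_id=3 -> matches Eli
  - order 4 (Speaker): customer_id=4 -> matches Helen
  - order 5 (Tablet): customer_id=2 -> matches Yara
  - order 6 (Mouse): customer_id=4 -> matches Helen
  - order 7 (Chair): customer_id=2 -> matches Yara
  - order 8 (Laptop): customer_id=1 -> matches Pete
All 8 rows appear; 1 has NULL customer.

SQL:
SELECT a.product, b.name AS customer
FROM orders a
LEFT JOIN customers b ON a.customer_id = b.id

Result:
product | customer
--------+---------
Stapler | NULL    
Camera  | Eli     
Webcam  | Eli     
Speaker | Helen   
Tablet  | Yara    
Mouse   | Helen   
Chair   | Yara    
Laptop  | Pete    


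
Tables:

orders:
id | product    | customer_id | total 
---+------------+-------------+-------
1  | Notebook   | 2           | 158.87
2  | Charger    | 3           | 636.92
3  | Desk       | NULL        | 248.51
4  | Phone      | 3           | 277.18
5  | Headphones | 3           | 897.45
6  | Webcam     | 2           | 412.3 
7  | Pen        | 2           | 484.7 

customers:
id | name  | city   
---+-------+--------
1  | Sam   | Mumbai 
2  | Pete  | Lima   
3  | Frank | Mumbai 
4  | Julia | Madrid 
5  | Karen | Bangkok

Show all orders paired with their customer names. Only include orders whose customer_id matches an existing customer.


INNER JOIN keeps only orders rows whose customer_id matches an id in customers. Walk through each order:
  - order 1 (Notebook): customer_id=2 -> matches Pete
  - order 2 (Charger): customer_id=3 -> matches Frank
  - order 3 (Desk): customer_id=NULL, no match -> dropped
  - order 4 (Phone): customer_id=3 -> matches Frank
  - order 5 (Headphones): customer_id=3 -> matches Frank
  - order 6 (Webcam): customer_id=2 -> matches Pete
  - order 7 (Pen): customer_id=2 -> matches Pete
So 1 of 7 rows is dropped.

SQL:
SELECT a.product, b.name AS customer
FROM orders a
INNER JOIN customers b ON a.customer_id = b.id

Result:
product    | customer
-----------+---------
Notebook   | Pete    
Charger    | Frank   
Phone      | Frank   
Headphones | Frank   
Webcam     | Pete    
Pen        | Pete    


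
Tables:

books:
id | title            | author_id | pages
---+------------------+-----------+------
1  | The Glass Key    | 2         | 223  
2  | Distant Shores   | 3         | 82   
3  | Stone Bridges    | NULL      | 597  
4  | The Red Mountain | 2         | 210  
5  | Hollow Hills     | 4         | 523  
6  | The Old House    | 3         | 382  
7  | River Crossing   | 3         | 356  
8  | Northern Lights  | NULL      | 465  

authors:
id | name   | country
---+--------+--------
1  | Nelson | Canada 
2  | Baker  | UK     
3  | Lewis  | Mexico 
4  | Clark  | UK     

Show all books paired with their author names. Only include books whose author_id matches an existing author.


INNER JOIN keeps only books rows whose author_id matches an id in authors. Walk through each book:
  - book 1 (The Glass Key): author_id=2 -> matches Baker
  - book 2 (Distant Shores): author_id=3 -> matches Lewis
  - book 3 (Stone Bridges): author_id=NULL, no match -> dropped
  - book 4 (The Red Mountain): author_id=2 -> matches Baker
  - book 5 (Hollow Hills): author_id=4 -> matches Clark
  - book 6 (The Old House): author_id=3 -> matches Lewis
  - book 7 (River Crossing): author_id=3 -> matches Lewis
  - book 8 (Northern Lights): author_id=NULL, no match -> dropped
So 2 of 8 rows are dropped.

SQL:
SELECT a.title, b.name AS author
FROM books a
INNER JOIN authors b ON a.author_id = b.id

Result:
title            | author
-----------------+-------
The Glass Key    | Baker 
Distant Shores   | Lewis 
The Red Mountain | Baker 
Hollow Hills     | Clark 
The Old House    | Lewis 
River Crossing   | Lewis 


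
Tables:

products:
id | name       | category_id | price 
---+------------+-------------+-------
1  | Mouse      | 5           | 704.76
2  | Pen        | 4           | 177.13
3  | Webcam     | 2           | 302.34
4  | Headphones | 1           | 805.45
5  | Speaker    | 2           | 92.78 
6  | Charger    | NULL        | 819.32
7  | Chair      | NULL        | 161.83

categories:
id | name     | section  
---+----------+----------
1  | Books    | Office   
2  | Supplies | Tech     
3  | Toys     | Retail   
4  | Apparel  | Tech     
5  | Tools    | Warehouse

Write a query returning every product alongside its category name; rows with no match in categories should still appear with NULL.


LEFT JOIN keeps every row from products (the left table); where category_id has no match in categories, the category columns become NULL. Walk through each product:
  - product 1 (Mouse): category_id=5 -> matches Tools
  - product 2 (Pen): category_id=4 -> matches Apparel
  - product 3 (Webcam): category_id=2 -> matches Supplies
  - product 4 (Headphones): category_id=1 -> matches Books
  - product 5 (Speaker): category_id=2 -> matches Supplies
  - product 6 (Charger): category_id=NULL, no match -> kept with NULL
  - product 7 (Chair): category_id=NULL, no match -> kept with NULL
All 7 rows appear; 2 have NULL category.

SQL:
SELECT a.name, b.name AS category
FROM products a
LEFT JOIN categories b ON a.category_id = b.id

Result:
name       | category
-----------+---------
Mouse      | Tools   
Pen        | Apparel 
Webcam     | Supplies
Headphones | Books   
Speaker    | Supplies
Charger    | NULL    
Chair      | NULL    


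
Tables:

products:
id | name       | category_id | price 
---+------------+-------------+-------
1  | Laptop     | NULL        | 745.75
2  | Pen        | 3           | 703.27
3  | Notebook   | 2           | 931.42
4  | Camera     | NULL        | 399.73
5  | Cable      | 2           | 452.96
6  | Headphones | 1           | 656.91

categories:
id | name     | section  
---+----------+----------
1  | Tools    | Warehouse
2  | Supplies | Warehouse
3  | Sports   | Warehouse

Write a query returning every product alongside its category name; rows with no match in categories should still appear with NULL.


LEFT JOIN keeps every row from products (the left table); where category_id has no match in categories, the category columns become NULL. Walk through each product:
  - product 1 (Laptop): category_id=NULL, no match -> kept with NULL
  - product 2 (Pen): category_id=3 -> matches Sports
  - product 3 (Notebook): category_id=2 -> matches Supplies
  - product 4 (Camera): category_id=NULL, no match -> kept with NULL
  - product 5 (Cable): category_id=2 -> matches Supplies
  - product 6 (Headphones): category_id=1 -> matches Tools
All 6 rows appear; 2 have NULL category.

SQL:
SELECT a.name, b.name AS category
FROM products a
LEFT JOIN categories b ON a.category_id = b.id

Result:
name       | category
-----------+---------
Laptop     | NULL    
Pen        | Sports  
Notebook   | Supplies
Camera     | NULL    
Cable      | Supplies
Headphones | Tools   


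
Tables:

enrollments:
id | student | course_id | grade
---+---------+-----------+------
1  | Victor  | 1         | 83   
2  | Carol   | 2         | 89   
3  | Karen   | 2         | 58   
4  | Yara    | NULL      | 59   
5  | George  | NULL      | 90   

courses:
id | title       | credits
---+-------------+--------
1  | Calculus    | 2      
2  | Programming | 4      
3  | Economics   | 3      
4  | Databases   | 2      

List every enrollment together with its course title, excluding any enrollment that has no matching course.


INNER JOIN keeps only enrollments rows whose course_id matches an id in courses. Walk through each enrollment:
  - enrollment 1 (Victor): course_id=1 -> matches Calculus
  - enrollment 2 (Carol): course_id=2 -> matches Programming
  - enrollment 3 (Karen): course_id=2 -> matches Programming
  - enrollment 4 (Yara): course_id=NULL, no match -> dropped
  - enrollment 5 (George): course_id=NULL, no match -> dropped
So 2 of 5 rows are dropped.

SQL:
SELECT a.student, b.title AS course
FROM enrollments a
INNER JOIN courses b ON a.course_id = b.id

Result:
student | course     
--------+------------
Victor  | Calculus   
Carol   | Programming
Karen   | Programming


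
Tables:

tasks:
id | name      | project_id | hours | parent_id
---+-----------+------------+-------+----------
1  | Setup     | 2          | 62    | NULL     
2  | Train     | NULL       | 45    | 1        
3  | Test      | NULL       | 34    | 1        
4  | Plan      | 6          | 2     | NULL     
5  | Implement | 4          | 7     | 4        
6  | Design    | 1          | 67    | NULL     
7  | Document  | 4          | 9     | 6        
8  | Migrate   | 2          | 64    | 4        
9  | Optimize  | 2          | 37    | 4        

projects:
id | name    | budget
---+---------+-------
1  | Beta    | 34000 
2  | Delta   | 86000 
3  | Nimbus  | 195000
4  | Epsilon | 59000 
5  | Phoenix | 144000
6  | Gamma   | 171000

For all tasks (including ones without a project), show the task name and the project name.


LEFT JOIN keeps every row from tasks (the left table); where project_id has no match in projects, the project columns become NULL. Walk through each task:
  - task 1 (Setup): project_id=2 -> matches Delta
  - task 2 (Train): project_id=NULL, no match -> kept with NULL
  - task 3 (Test): project_id=NULL, no match -> kept with NULL
  - task 4 (Plan): project_id=6 -> matches Gamma
  - task 5 (Implement): project_id=4 -> matches Epsilon
  - task 6 (Design): project_id=1 -> matches Beta
  - task 7 (Document): project_id=4 -> matches Epsilon
  - task 8 (Migrate): project_id=2 -> matches Delta
  - task 9 (Optimize): project_id=2 -> matches Delta
All 9 rows appear; 2 have NULL project.

SQL:
SELECT a.name, b.name AS project
FROM tasks a
LEFT JOIN projects b ON a.project_id = b.id

Result:
name      | project
----------+--------
Setup     | Delta  
Train     | NULL   
Test      | NULL   
Plan      | Gamma  
Implement | Epsilon
Design    | Beta   
Document  | Epsilon
Migrate   | Delta  
Optimize  | Delta  


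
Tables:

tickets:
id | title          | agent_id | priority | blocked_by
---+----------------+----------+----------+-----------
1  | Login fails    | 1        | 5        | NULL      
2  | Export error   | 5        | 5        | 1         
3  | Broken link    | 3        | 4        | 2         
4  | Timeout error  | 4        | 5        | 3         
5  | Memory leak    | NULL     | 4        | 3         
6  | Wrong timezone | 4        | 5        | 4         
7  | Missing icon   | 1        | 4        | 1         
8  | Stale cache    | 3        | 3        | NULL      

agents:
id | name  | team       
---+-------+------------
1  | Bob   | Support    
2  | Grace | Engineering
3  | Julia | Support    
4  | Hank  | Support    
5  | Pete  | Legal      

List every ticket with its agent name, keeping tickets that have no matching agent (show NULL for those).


LEFT JOIN keeps every row from tickets (the left table); where agent_id has no match in agents, the agent columns become NULL. Walk through each ticket:
  - ticket 1 (Login fails): agent_id=1 -> matches Bob
  - ticket 2 (Export error): agent_id=5 -> matches Pete
  - ticket 3 (Broken link): agent_id=3 -> matches Julia
  - ticket 4 (Timeout error): agent_id=4 -> matches Hank
  - ticket 5 (Memory leak): agent_id=NULL, no match -> kept with NULL
  - ticket 6 (Wrong timezone): agent_id=4 -> matches Hank
  - ticket 7 (Missing icon): agent_id=1 -> matches Bob
  - ticket 8 (Stale cache): agent_id=3 -> matches Julia
All 8 rows appear; 1 has NULL agent.

SQL:
SELECT a.title, b.name AS agent
FROM tickets a
LEFT JOIN agents b ON a.agent_id = b.id

Result:
title          | agent
---------------+------
Login fails    | Bob  
Export error   | Pete 
Broken link    | Julia
Timeout error  | Hank 
Memory leak    | NULL 
Wrong timezone | Hank 
Missing icon   | Bob  
Stale cache    | Julia


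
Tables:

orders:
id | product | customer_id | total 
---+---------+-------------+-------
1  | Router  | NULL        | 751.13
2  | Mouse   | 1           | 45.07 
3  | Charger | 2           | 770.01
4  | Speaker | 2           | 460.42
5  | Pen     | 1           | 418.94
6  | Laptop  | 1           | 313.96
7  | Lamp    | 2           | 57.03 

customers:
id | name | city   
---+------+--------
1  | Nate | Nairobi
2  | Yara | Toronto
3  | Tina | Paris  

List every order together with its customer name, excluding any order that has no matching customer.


INNER JOIN keeps only orders rows whose customer_id matches an id in customers. Walk through each order:
  - order 1 (Router): customer_id=NULL, no match -> dropped
  - order 2 (Mouse): customer_id=1 -> matches Nate
  - order 3 (Charger): customer_id=2 -> matches Yara
  - order 4 (Speaker): customer_id=2 -> matches Yara
  - order 5 (Pen): customer_id=1 -> matches Nate
  - order 6 (Laptop): customer_id=1 -> matches Nate
  - order 7 (Lamp): customer_id=2 -> matches Yara
So 1 of 7 rows is dropped.

SQL:
SELECT a.product, b.name AS customer
FROM orders a
INNER JOIN customers b ON a.customer_id = b.id

Result:
product | customer
--------+---------
Mouse   | Nate    
Charger | Yara    
Speaker | Yara    
Pen     | Nate    
Laptop  | Nate    
Lamp    | Yara    


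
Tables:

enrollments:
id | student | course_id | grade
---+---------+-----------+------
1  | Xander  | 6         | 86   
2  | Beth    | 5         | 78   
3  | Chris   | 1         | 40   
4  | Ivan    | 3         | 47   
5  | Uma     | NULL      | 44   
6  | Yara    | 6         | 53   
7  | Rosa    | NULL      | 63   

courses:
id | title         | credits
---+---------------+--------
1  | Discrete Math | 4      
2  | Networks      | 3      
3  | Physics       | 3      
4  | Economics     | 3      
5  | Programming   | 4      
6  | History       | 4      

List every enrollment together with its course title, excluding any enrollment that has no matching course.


INNER JOIN keeps only enrollments rows whose course_id matches an id in courses. Walk through each enrollment:
  - enrollment 1 (Xander): course_id=6 -> matches History
  - enrollment 2 (Beth): course_id=5 -> matches Programming
  - enrollment 3 (Chris): course_id=1 -> matches Discrete Math
  - enrollment 4 (Ivan): course_id=3 -> matches Physics
  - enrollment 5 (Uma): course_id=NULL, no match -> dropped
  - enrollment 6 (Yara): course_id=6 -> matches History
  - enrollment 7 (Rosa): course_id=NULL, no match -> dropped
So 2 of 7 rows are dropped.

SQL:
SELECT a.student, b.title AS course
FROM enrollments a
INNER JOIN courses b ON a.course_id = b.id

Result:
student | course       
--------+--------------
Xander  | History      
Beth    | Programming  
Chris   | Discrete Math
Ivan    | Physics      
Yara    | History      


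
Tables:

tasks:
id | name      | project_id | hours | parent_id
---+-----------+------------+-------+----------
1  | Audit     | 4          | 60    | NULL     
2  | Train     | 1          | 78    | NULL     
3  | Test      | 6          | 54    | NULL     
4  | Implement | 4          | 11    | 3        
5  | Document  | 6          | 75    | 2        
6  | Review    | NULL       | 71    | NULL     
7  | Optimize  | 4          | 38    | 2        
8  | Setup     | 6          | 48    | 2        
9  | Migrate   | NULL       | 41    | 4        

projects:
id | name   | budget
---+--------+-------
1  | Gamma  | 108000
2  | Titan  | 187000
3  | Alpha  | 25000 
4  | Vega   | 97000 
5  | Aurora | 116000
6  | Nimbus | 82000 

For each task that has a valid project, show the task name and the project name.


INNER JOIN keeps only tasks rows whose project_id matches an id in projects. Walk through each task:
  - task 1 (Audit): project_id=4 -> matches Vega
  - task 2 (Train): project_id=1 -> matches Gamma
  - task 3 (Test): project_id=6 -> matches Nimbus
  - task 4 (Implement): project_id=4 -> matches Vega
  - task 5 (Document): project_id=6 -> matches Nimbus
  - task 6 (Review): project_id=NULL, no match -> dropped
  - task 7 (Optimize): project_id=4 -> matches Vega
  - task 8 (Setup): project_id=6 -> matches Nimbus
  - task 9 (Migrate): project_id=NULL, no match -> dropped
So 2 of 9 rows are dropped.

SQL:
SELECT a.name, b.name AS project
FROM tasks a
INNER JOIN projects b ON a.project_id = b.id

Result:
name      | project
----------+--------
Audit     | Vega   
Train     | Gamma  
Test      | Nimbus 
Implement | Vega   
Document  | Nimbus 
Optimize  | Vega   
Setup     | Nimbus 


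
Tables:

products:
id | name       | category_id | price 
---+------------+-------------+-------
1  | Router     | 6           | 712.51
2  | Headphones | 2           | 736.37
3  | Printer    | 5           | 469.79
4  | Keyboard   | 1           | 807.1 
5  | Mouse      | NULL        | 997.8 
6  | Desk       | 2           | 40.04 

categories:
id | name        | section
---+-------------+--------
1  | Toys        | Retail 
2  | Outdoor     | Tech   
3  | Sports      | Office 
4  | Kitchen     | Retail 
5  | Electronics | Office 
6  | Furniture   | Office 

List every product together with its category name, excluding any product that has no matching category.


INNER JOIN keeps only products rows whose category_id matches an id in categories. Walk through each product:
  - product 1 (Router): category_id=6 -> matches Furniture
  - product 2 (Headphones): category_id=2 -> matches Outdoor
  - product 3 (Printer): category_id=5 -> matches Electronics
  - product 4 (Keyboard): category_id=1 -> matches Toys
  - product 5 (Mouse): category_id=NULL, no match -> dropped
  - product 6 (Desk): category_id=2 -> matches Outdoor
So 1 of 6 rows is dropped.

SQL:
SELECT a.name, b.name AS category
FROM products a
INNER JOIN categories b ON a.category_id = b.id

Result:
name       | category   
-----------+------------
Router     | Furniture  
Headphones | Outdoor    
Printer    | Electronics
Keyboard   | Toys       
Desk       | Outdoor    


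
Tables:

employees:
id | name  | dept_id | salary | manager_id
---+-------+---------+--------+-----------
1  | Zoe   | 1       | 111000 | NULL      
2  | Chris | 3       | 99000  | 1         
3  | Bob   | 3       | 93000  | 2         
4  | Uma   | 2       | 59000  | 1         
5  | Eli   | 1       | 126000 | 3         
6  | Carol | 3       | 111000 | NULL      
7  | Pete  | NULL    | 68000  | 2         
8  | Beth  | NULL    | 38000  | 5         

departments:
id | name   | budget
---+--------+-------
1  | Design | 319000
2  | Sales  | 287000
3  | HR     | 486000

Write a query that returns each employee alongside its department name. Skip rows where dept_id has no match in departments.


INNER JOIN keeps only employees rows whose dept_id matches an id in departments. Walk through each employee:
  - employee 1 (Zoe): dept_id=1 -> matches Design
  - employee 2 (Chris): dept_id=3 -> matches HR
  - employee 3 (Bob): dept_id=3 -> matches HR
  - employee 4 (Uma): dept_id=2 -> matches Sales
  - employee 5 (Eli): dept_id=1 -> matches Design
  - employee 6 (Carol): dept_id=3 -> matches HR
  - employee 7 (Pete): dept_id=NULL, no match -> dropped
  - employee 8 (Beth): dept_id=NULL, no match -> dropped
So 2 of 8 rows are dropped.

SQL:
SELECT a.name, b.name AS department
FROM employees a
INNER JOIN departments b ON a.dept_id = b.id

Result:
name  | department
------+-----------
Zoe   | Design    
Chris | HR        
Bob   | HR        
Uma   | Sales     
Eli   | Design    
Carol | HR        


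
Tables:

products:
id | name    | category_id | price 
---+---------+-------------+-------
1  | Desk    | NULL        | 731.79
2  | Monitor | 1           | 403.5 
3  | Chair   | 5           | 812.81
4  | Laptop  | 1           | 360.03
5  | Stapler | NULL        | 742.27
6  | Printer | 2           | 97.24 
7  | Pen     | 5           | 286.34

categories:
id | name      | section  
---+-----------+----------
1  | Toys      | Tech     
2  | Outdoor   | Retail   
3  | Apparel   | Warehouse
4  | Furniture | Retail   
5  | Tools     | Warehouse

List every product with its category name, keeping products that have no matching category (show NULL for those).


LEFT JOIN keeps every row from products (the left table); where category_id has no match in categories, the category columns become NULL. Walk through each product:
  - product 1 (Desk): category_id=NULL, no match -> kept with NULL
  - product 2 (Monitor): category_id=1 -> matches Toys
  - product 3 (Chair): category_id=5 -> matches Tools
  - product 4 (Laptop): category_id=1 -> matches Toys
  - product 5 (Stapler): category_id=NULL, no match -> kept with NULL
  - product 6 (Printer): category_id=2 -> matches Outdoor
  - product 7 (Pen): category_id=5 -> matches Tools
All 7 rows appear; 2 have NULL category.

SQL:
SELECT a.name, b.name AS category
FROM products a
LEFT JOIN categories b ON a.category_id = b.id

Result:
name    | category
--------+---------
Desk    | NULL    
Monitor | Toys    
Chair   | Tools   
Laptop  | Toys    
Stapler | NULL    
Printer | Outdoor 
Pen     | Tools   


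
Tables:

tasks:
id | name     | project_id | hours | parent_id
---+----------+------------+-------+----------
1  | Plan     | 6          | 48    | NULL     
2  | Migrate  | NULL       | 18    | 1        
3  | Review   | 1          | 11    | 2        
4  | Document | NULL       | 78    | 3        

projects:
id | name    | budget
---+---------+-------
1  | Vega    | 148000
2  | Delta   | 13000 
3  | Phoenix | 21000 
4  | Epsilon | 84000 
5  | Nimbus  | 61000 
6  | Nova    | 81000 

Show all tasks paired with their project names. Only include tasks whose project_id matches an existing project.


INNER JOIN keeps only tasks rows whose project_id matches an id in projects. Walk through each task:
  - task 1 (Plan): project_id=6 -> matches Nova
  - task 2 (Migrate): project_id=NULL, no match -> dropped
  - task 3 (Review): project_id=1 -> matches Vega
  - task 4 (Document): project_id=NULL, no match -> dropped
So 2 of 4 rows are dropped.

SQL:
SELECT a.name, b.name AS project
FROM tasks a
INNER JOIN projects b ON a.project_id = b.id

Result:
name   | project
-------+--------
Plan   | Nova   
Review | Vega   


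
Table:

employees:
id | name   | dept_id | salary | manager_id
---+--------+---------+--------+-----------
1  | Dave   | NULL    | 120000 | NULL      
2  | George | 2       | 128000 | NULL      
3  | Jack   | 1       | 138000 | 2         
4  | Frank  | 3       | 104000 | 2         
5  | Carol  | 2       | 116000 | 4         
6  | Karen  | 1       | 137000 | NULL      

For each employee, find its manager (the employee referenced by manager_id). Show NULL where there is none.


This is a self-join: employees is joined to a second copy of itself, matching each row's manager_id to another row's id. Use LEFT JOIN so rows with manager_id=NULL are kept.
  - employee 1 (Dave): manager_id=NULL -> NULL
  - employee 2 (George): manager_id=NULL -> NULL
  - employee 3 (Jack): manager_id=2 -> George
  - employee 4 (Frank): manager_id=2 -> George
  - employee 5 (Carol): manager_id=4 -> Frank
  - employee 6 (Karen): manager_id=NULL -> NULL

SQL:
SELECT a.name AS item, b.name AS manager
FROM employees a
LEFT JOIN employees b ON a.manager_id = b.id

Result:
item   | manager
-------+--------
Dave   | NULL   
George | NULL   
Jack   | George 
Frank  | George 
Carol  | Frank  
Karen  | NULL   


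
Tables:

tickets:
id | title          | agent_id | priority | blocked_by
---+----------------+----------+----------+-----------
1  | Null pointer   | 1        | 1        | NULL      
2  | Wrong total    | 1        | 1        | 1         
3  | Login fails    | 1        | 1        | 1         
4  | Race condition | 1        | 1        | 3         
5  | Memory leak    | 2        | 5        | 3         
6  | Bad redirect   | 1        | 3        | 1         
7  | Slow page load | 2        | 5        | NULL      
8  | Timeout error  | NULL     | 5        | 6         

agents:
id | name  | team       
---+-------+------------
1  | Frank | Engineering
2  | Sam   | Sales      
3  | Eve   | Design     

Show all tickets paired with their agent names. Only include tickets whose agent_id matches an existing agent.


INNER JOIN keeps only tickets rows whose agent_id matches an id in agents. Walk through each ticket:
  - ticket 1 (Null pointer): agent_id=1 -> matches Frank
  - ticket 2 (Wrong total): agent_id=1 -> matches Frank
  - ticket 3 (Login fails): agent_id=1 -> matches Frank
  - ticket 4 (Race condition): agent_id=1 -> matches Frank
  - ticket 5 (Memory leak): agent_id=2 -> matches Sam
  - ticket 6 (Bad redirect): agent_id=1 -> matches Frank
  - ticket 7 (Slow page load): agent_id=2 -> matches Sam
  - ticket 8 (Timeout error): agent_id=NULL, no match -> dropped
So 1 of 8 rows is dropped.

SQL:
SELECT a.title, b.name AS agent
FROM tickets a
INNER JOIN agents b ON a.agent_id = b.id

Result:
title          | agent
---------------+------
Null pointer   | Frank
Wrong total    | Frank
Login fails    | Frank
Race condition | Frank
Memory leak    | Sam  
Bad redirect   | Frank
Slow page load | Sam  
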